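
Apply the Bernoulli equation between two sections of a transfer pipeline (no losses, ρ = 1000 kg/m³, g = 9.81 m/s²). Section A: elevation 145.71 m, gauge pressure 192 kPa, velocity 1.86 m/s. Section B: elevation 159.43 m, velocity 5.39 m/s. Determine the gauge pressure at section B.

P₂ ≈ 44.6 kPa

Pressure head at A: ψ₁ = P₁/(ρg) = 192×1000 / (1000 × 9.81) = 19.57 m.
Velocity heads: v₁²/2g = 1.86²/19.62 = 0.176 m; v₂²/2g = 5.39²/19.62 = 1.481 m.
Total head H = z₁ + ψ₁ + v₁²/2g = 145.71 + 19.57 + 0.176 = 165.46 m.
ψ₂ = H − z₂ − v₂²/2g = 165.46 − 159.43 − 1.481 = 4.55 m.
P₂ = ρgψ₂ = 1000 × 9.81 × 4.55 ≈ 44.6 kPa.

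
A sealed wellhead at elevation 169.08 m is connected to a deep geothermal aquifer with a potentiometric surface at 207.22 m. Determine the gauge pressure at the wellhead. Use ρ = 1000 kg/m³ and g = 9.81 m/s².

Head above the cap: Δh = 207.22 − 169.08 = 38.14 m.
P = ρgΔh = 1000 × 9.81 × 38.14 = 374153 Pa ≈ 374 kPa.

P ≈ 374 kPa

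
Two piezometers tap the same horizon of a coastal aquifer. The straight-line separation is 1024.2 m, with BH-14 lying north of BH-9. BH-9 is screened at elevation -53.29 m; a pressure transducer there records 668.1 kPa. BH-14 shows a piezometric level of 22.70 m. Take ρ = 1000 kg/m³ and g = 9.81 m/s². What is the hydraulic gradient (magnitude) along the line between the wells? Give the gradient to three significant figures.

i ≈ 0.00770

Pressure head at BH-9: ψ = P/(ρg) = 668.1×1000 / (1000 × 9.81) = 68.10 m.
Total head at BH-9: h = z + ψ = -53.29 + 68.10 = 14.81 m.
Total head at BH-14: h = 22.70 m (water level in the piezometer is the total head).
Head difference: h(BH-9) − h(BH-14) = 14.81 − 22.70 = -7.89 m.
Hydraulic gradient: i = |Δh| / L = 7.89 / 1024.2 = 0.00770.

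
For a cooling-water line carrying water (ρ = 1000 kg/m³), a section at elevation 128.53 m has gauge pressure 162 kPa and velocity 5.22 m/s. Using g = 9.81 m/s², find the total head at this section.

h ≈ 146.43 m

Pressure head ψ = P/(ρg) = 162×1000 / (1000 × 9.81) = 16.51 m.
Velocity head = v²/(2g) = 5.22² / (2 × 9.81) = 1.389 m.
h = z + ψ + v²/(2g) = 128.53 + 16.51 + 1.389 = 146.43 m.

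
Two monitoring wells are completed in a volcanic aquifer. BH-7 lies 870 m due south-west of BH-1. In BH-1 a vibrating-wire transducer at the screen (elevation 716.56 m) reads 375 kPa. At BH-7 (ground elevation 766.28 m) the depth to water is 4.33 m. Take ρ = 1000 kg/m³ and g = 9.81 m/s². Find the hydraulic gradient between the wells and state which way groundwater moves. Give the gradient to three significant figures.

i ≈ 0.00823; groundwater flows toward the north-east

Pressure head at BH-1: ψ = P/(ρg) = 375×1000 / (1000 × 9.81) = 38.23 m.
Total head at BH-1: h = z + ψ = 716.56 + 38.23 = 754.79 m.
Total head at BH-7: h = 766.28 − 4.33 = 761.95 m.
Head difference: h(BH-1) − h(BH-7) = 754.79 − 761.95 = -7.16 m.
Hydraulic gradient: i = |Δh| / L = 7.16 / 870 = 0.00823.
Flow is from higher to lower head: from BH-7 toward BH-1, i.e. toward the north-east.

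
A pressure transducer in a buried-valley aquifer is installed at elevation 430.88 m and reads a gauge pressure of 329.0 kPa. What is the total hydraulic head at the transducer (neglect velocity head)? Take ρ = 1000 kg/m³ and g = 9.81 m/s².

ψ = P/(ρg) = 329.0×1000 / (1000 × 9.81) = 33.54 m.
h = z + ψ = 430.88 + 33.54 = 464.42 m.

h ≈ 464.42 m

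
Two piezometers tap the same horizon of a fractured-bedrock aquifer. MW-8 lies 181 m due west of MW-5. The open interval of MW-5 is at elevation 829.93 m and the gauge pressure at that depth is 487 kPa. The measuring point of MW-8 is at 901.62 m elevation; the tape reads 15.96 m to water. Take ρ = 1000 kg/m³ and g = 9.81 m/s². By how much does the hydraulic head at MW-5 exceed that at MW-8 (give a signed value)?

Pressure head at MW-5: ψ = P/(ρg) = 487×1000 / (1000 × 9.81) = 49.64 m.
Total head at MW-5: h = z + ψ = 829.93 + 49.64 = 879.57 m.
Total head at MW-8: h = 901.62 − 15.96 = 885.66 m.
Head difference: h(MW-5) − h(MW-8) = 879.57 − 885.66 = -6.09 m.

Δh ≈ -6.09 m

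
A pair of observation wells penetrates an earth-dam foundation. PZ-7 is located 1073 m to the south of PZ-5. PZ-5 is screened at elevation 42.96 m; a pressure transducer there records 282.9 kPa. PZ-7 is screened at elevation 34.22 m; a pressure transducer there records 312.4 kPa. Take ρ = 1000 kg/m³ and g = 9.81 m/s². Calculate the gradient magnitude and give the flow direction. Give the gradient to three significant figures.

i ≈ 0.00534; groundwater flows toward the south

Pressure head at PZ-5: ψ = P/(ρg) = 282.9×1000 / (1000 × 9.81) = 28.84 m.
Total head at PZ-5: h = z + ψ = 42.96 + 28.84 = 71.80 m.
Pressure head at PZ-7: ψ = P/(ρg) = 312.4×1000 / (1000 × 9.81) = 31.85 m.
Total head at PZ-7: h = z + ψ = 34.22 + 31.85 = 66.07 m.
Head difference: h(PZ-5) − h(PZ-7) = 71.80 − 66.07 = 5.73 m.
Hydraulic gradient: i = |Δh| / L = 5.73 / 1073 = 0.00534.
Flow is from higher to lower head: from PZ-5 toward PZ-7, i.e. toward the south.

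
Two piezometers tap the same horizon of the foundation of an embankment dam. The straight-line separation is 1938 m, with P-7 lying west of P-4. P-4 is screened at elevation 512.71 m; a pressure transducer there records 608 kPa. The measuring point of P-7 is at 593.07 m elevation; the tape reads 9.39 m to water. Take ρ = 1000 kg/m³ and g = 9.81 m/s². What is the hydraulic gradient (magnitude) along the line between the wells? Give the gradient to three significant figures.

Pressure head at P-4: ψ = P/(ρg) = 608×1000 / (1000 × 9.81) = 61.98 m.
Total head at P-4: h = z + ψ = 512.71 + 61.98 = 574.69 m.
Total head at P-7: h = 593.07 − 9.39 = 583.68 m.
Head difference: h(P-4) − h(P-7) = 574.69 − 583.68 = -8.99 m.
Hydraulic gradient: i = |Δh| / L = 8.99 / 1938 = 0.00464.

i ≈ 0.00464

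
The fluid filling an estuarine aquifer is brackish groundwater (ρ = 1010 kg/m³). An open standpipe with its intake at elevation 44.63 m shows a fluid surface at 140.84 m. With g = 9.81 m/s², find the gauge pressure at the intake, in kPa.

P ≈ 953 kPa

Pressure head ψ = h − z = 140.84 − 44.63 = 96.21 m.
P = ρgψ = 1010 × 9.81 × 96.21 = 953258 Pa ≈ 953 kPa.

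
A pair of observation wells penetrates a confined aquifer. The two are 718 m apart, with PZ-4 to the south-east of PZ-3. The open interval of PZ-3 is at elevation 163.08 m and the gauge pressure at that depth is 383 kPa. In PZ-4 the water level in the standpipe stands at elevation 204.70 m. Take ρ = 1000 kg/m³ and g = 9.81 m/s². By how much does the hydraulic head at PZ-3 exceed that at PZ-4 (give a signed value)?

Pressure head at PZ-3: ψ = P/(ρg) = 383×1000 / (1000 × 9.81) = 39.04 m.
Total head at PZ-3: h = z + ψ = 163.08 + 39.04 = 202.12 m.
Total head at PZ-4: h = 204.70 m (water level in the piezometer is the total head).
Head difference: h(PZ-3) − h(PZ-4) = 202.12 − 204.70 = -2.58 m.

Δh ≈ -2.58 m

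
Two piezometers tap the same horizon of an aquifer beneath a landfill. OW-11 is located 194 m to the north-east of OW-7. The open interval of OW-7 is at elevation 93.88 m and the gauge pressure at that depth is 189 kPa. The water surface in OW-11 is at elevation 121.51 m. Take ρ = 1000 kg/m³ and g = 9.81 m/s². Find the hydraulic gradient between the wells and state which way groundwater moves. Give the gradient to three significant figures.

i ≈ 0.0431; groundwater flows toward the south-west

Pressure head at OW-7: ψ = P/(ρg) = 189×1000 / (1000 × 9.81) = 19.27 m.
Total head at OW-7: h = z + ψ = 93.88 + 19.27 = 113.15 m.
Total head at OW-11: h = 121.51 m (water level in the piezometer is the total head).
Head difference: h(OW-7) − h(OW-11) = 113.15 − 121.51 = -8.36 m.
Hydraulic gradient: i = |Δh| / L = 8.36 / 194 = 0.0431.
Flow is from higher to lower head: from OW-11 toward OW-7, i.e. toward the south-west.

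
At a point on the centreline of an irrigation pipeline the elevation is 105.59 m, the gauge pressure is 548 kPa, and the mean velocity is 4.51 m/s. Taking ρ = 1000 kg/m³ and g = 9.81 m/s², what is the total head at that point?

Pressure head ψ = P/(ρg) = 548×1000 / (1000 × 9.81) = 55.86 m.
Velocity head = v²/(2g) = 4.51² / (2 × 9.81) = 1.037 m.
h = z + ψ + v²/(2g) = 105.59 + 55.86 + 1.037 = 162.49 m.

h ≈ 162.49 m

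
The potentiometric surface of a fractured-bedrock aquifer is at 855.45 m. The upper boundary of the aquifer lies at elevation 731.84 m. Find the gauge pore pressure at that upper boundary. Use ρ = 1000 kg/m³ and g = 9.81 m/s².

P ≈ 1210 kPa

Pressure head at the aquifer top: ψ = h − z = 855.45 − 731.84 = 123.61 m.
P = ρgψ = 1000 × 9.81 × 123.61 = 1212614 Pa ≈ 1210 kPa.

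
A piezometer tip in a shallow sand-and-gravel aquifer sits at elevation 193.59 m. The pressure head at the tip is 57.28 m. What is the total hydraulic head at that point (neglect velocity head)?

h = z + ψ = 193.59 + 57.28 = 250.87 m.

h ≈ 250.87 m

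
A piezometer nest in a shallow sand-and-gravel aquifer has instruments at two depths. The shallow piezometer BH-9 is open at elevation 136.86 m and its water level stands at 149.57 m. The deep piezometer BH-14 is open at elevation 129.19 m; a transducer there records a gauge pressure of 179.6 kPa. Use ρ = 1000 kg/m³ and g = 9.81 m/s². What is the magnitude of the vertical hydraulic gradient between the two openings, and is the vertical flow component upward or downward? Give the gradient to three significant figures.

Total head at BH-9: h = 149.57 m (water level in the standpipe).
Pressure head at BH-14: ψ = P/(ρg) = 179.6×1000 / (1000 × 9.81) = 18.31 m.
Total head at BH-14: h = z + ψ = 129.19 + 18.31 = 147.50 m.
Δh = h(BH-9) − h(BH-14) = 149.57 − 147.50 = 2.07 m.
Vertical separation Δz = 136.86 − 129.19 = 7.67 m.
|i_v| = |Δh| / Δz = 2.07 / 7.67 = 0.270.
Head is higher in the shallow piezometer, so vertical flow is downward (recharge condition).

|i_v| ≈ 0.270; vertical flow is downward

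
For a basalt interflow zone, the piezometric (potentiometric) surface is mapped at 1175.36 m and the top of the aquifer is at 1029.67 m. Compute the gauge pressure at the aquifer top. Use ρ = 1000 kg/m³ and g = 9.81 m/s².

Pressure head at the aquifer top: ψ = h − z = 1175.36 − 1029.67 = 145.69 m.
P = ρgψ = 1000 × 9.81 × 145.69 = 1429219 Pa ≈ 1430 kPa.

P ≈ 1430 kPa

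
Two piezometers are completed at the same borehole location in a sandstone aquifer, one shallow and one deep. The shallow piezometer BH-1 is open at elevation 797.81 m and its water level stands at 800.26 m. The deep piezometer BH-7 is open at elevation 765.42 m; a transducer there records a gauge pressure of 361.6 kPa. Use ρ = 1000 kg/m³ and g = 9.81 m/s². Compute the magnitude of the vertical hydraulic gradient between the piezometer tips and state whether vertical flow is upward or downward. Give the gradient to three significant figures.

|i_v| ≈ 0.0624; vertical flow is upward

Total head at BH-1: h = 800.26 m (water level in the standpipe).
Pressure head at BH-7: ψ = P/(ρg) = 361.6×1000 / (1000 × 9.81) = 36.86 m.
Total head at BH-7: h = z + ψ = 765.42 + 36.86 = 802.28 m.
Δh = h(BH-1) − h(BH-7) = 800.26 − 802.28 = -2.02 m.
Vertical separation Δz = 797.81 − 765.42 = 32.39 m.
|i_v| = |Δh| / Δz = 2.02 / 32.39 = 0.0624.
Head is higher in the deep piezometer, so vertical flow is upward (discharge condition).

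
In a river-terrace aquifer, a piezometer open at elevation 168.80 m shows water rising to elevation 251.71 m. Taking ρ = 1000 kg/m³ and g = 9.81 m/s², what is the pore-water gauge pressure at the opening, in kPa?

P ≈ 813 kPa

Pressure head ψ = h − z = 251.71 − 168.80 = 82.91 m.
P = ρgψ = 1000 × 9.81 × 82.91 = 813347 Pa ≈ 813 kPa.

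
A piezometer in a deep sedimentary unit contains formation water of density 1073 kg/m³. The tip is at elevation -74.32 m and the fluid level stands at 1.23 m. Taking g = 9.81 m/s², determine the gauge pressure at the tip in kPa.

Pressure head ψ = h − z = 1.23 − (-74.32) = 75.55 m.
P = ρgψ = 1073 × 9.81 × 75.55 = 795249 Pa ≈ 795 kPa.

P ≈ 795 kPa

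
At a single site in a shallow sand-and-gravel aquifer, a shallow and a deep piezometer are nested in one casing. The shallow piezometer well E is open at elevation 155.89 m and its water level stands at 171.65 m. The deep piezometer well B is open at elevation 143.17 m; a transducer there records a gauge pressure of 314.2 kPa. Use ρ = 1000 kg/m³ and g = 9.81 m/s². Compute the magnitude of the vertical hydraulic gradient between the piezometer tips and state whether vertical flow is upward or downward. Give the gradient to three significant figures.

Total head at well E: h = 171.65 m (water level in the standpipe).
Pressure head at well B: ψ = P/(ρg) = 314.2×1000 / (1000 × 9.81) = 32.03 m.
Total head at well B: h = z + ψ = 143.17 + 32.03 = 175.20 m.
Δh = h(well E) − h(well B) = 171.65 − 175.20 = -3.55 m.
Vertical separation Δz = 155.89 − 143.17 = 12.72 m.
|i_v| = |Δh| / Δz = 3.55 / 12.72 = 0.279.
Head is higher in the deep piezometer, so vertical flow is upward (discharge condition).

|i_v| ≈ 0.279; vertical flow is upward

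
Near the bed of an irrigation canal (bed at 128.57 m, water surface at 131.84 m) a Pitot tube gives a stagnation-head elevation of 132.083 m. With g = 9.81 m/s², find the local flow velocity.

v ≈ 2.18 m/s

Near the bed, under hydrostatic conditions, the piezometric head (z + ψ) equals the free-surface elevation, 131.84 m.
Velocity head = total − piezometric = 132.083 − 131.84 = 0.243 m.
v = √(2g·h_v) = √(2 × 9.81 × 0.243) = 2.18 m/s.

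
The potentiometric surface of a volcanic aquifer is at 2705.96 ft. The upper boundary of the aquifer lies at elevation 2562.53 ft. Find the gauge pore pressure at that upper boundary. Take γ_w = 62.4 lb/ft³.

Pressure head at the aquifer top: ψ = h − z = 2705.96 − 2562.53 = 143.43 ft.
P = γψ/144 = 62.4 × 143.43 / 144 = 62.2 psi.

P ≈ 62.2 psi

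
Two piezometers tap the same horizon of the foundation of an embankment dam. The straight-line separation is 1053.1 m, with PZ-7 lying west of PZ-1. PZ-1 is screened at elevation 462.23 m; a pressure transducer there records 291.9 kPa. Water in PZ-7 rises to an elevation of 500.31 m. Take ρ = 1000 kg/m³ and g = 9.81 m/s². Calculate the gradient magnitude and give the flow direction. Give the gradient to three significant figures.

Pressure head at PZ-1: ψ = P/(ρg) = 291.9×1000 / (1000 × 9.81) = 29.76 m.
Total head at PZ-1: h = z + ψ = 462.23 + 29.76 = 491.99 m.
Total head at PZ-7: h = 500.31 m (water level in the piezometer is the total head).
Head difference: h(PZ-1) − h(PZ-7) = 491.99 − 500.31 = -8.32 m.
Hydraulic gradient: i = |Δh| / L = 8.32 / 1053.1 = 0.00790.
Flow is from higher to lower head: from PZ-7 toward PZ-1, i.e. toward the east.

i ≈ 0.00790; groundwater flows toward the east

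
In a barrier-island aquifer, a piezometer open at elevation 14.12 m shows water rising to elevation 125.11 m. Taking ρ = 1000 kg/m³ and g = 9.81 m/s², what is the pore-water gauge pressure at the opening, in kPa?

P ≈ 1090 kPa

Pressure head ψ = h − z = 125.11 − 14.12 = 110.99 m.
P = ρgψ = 1000 × 9.81 × 110.99 = 1088812 Pa ≈ 1090 kPa.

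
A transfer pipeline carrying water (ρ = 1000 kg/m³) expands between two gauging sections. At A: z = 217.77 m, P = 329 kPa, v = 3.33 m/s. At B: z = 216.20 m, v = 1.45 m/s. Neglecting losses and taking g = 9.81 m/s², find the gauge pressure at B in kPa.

P₂ ≈ 349 kPa

Pressure head at A: ψ₁ = P₁/(ρg) = 329×1000 / (1000 × 9.81) = 33.54 m.
Velocity heads: v₁²/2g = 3.33²/19.62 = 0.565 m; v₂²/2g = 1.45²/19.62 = 0.107 m.
Total head H = z₁ + ψ₁ + v₁²/2g = 217.77 + 33.54 + 0.565 = 251.88 m.
ψ₂ = H − z₂ − v₂²/2g = 251.88 − 216.20 − 0.107 = 35.57 m.
P₂ = ρgψ₂ = 1000 × 9.81 × 35.57 ≈ 349 kPa.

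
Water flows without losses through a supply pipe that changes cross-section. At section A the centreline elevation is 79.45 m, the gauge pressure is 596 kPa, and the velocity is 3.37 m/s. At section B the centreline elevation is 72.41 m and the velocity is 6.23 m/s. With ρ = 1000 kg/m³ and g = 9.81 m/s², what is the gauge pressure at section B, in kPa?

Pressure head at A: ψ₁ = P₁/(ρg) = 596×1000 / (1000 × 9.81) = 60.75 m.
Velocity heads: v₁²/2g = 3.37²/19.62 = 0.579 m; v₂²/2g = 6.23²/19.62 = 1.978 m.
Total head H = z₁ + ψ₁ + v₁²/2g = 79.45 + 60.75 + 0.579 = 140.78 m.
ψ₂ = H − z₂ − v₂²/2g = 140.78 − 72.41 − 1.978 = 66.39 m.
P₂ = ρgψ₂ = 1000 × 9.81 × 66.39 ≈ 651 kPa.

P₂ ≈ 651 kPa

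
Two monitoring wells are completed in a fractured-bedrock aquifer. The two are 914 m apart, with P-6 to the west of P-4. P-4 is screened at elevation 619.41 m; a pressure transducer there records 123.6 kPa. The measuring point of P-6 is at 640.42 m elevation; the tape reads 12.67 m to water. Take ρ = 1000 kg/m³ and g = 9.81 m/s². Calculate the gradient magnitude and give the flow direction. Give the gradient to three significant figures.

Pressure head at P-4: ψ = P/(ρg) = 123.6×1000 / (1000 × 9.81) = 12.60 m.
Total head at P-4: h = z + ψ = 619.41 + 12.60 = 632.01 m.
Total head at P-6: h = 640.42 − 12.67 = 627.75 m.
Head difference: h(P-4) − h(P-6) = 632.01 − 627.75 = 4.26 m.
Hydraulic gradient: i = |Δh| / L = 4.26 / 914 = 0.00466.
Flow is from higher to lower head: from P-4 toward P-6, i.e. toward the west.

i ≈ 0.00466; groundwater flows toward the west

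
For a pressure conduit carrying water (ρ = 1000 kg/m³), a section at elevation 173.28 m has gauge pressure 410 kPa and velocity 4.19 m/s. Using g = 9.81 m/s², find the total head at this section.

h ≈ 215.97 m

Pressure head ψ = P/(ρg) = 410×1000 / (1000 × 9.81) = 41.79 m.
Velocity head = v²/(2g) = 4.19² / (2 × 9.81) = 0.895 m.
h = z + ψ + v²/(2g) = 173.28 + 41.79 + 0.895 = 215.97 m.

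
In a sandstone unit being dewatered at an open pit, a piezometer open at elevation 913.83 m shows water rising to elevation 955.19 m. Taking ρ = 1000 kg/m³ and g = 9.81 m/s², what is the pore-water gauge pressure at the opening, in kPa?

Pressure head ψ = h − z = 955.19 − 913.83 = 41.36 m.
P = ρgψ = 1000 × 9.81 × 41.36 = 405742 Pa ≈ 406 kPa.

P ≈ 406 kPa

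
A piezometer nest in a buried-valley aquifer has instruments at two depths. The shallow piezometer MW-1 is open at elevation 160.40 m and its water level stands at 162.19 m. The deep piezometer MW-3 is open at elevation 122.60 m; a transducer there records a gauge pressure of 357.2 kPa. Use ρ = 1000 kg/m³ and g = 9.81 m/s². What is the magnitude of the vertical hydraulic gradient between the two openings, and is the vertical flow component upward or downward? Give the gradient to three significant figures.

|i_v| ≈ 0.0841; vertical flow is downward

Total head at MW-1: h = 162.19 m (water level in the standpipe).
Pressure head at MW-3: ψ = P/(ρg) = 357.2×1000 / (1000 × 9.81) = 36.41 m.
Total head at MW-3: h = z + ψ = 122.60 + 36.41 = 159.01 m.
Δh = h(MW-1) − h(MW-3) = 162.19 − 159.01 = 3.18 m.
Vertical separation Δz = 160.40 − 122.60 = 37.80 m.
|i_v| = |Δh| / Δz = 3.18 / 37.80 = 0.0841.
Head is higher in the shallow piezometer, so vertical flow is downward (recharge condition).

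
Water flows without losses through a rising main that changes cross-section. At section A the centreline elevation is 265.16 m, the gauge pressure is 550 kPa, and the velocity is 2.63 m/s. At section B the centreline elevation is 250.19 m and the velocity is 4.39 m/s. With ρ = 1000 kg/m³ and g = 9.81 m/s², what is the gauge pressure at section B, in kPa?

P₂ ≈ 691 kPa

Pressure head at A: ψ₁ = P₁/(ρg) = 550×1000 / (1000 × 9.81) = 56.07 m.
Velocity heads: v₁²/2g = 2.63²/19.62 = 0.353 m; v₂²/2g = 4.39²/19.62 = 0.982 m.
Total head H = z₁ + ψ₁ + v₁²/2g = 265.16 + 56.07 + 0.353 = 321.58 m.
ψ₂ = H − z₂ − v₂²/2g = 321.58 − 250.19 − 0.982 = 70.41 m.
P₂ = ρgψ₂ = 1000 × 9.81 × 70.41 ≈ 691 kPa.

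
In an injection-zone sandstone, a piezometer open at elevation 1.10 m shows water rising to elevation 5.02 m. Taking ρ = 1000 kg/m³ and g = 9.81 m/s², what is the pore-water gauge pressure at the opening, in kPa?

Pressure head ψ = h − z = 5.02 − 1.10 = 3.92 m.
P = ρgψ = 1000 × 9.81 × 3.92 = 38455 Pa ≈ 38.5 kPa.

P ≈ 38.5 kPa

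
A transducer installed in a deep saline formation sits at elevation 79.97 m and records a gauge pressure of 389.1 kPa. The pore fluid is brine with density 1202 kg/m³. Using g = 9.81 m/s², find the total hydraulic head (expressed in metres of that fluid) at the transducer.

h ≈ 112.97 m

ψ = P/(ρg) = 389.1×1000 / (1202 × 9.81) = 33.00 m.
h = z + ψ = 79.97 + 33.00 = 112.97 m.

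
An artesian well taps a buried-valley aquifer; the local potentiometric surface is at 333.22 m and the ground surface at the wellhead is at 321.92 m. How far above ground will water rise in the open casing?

≈ 11.30 m above ground

Water rises to the potentiometric surface, so the rise above ground = 333.22 − 321.92 = 11.30 m.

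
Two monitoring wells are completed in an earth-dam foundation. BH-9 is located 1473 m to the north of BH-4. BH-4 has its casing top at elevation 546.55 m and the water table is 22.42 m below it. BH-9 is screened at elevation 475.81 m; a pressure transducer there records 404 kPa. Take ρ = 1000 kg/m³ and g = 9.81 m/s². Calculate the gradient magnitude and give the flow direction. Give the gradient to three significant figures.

Total head at BH-4: h = 546.55 − 22.42 = 524.13 m.
Pressure head at BH-9: ψ = P/(ρg) = 404×1000 / (1000 × 9.81) = 41.18 m.
Total head at BH-9: h = z + ψ = 475.81 + 41.18 = 516.99 m.
Head difference: h(BH-4) − h(BH-9) = 524.13 − 516.99 = 7.14 m.
Hydraulic gradient: i = |Δh| / L = 7.14 / 1473 = 0.00485.
Flow is from higher to lower head: from BH-4 toward BH-9, i.e. toward the north.

i ≈ 0.00485; groundwater flows toward the north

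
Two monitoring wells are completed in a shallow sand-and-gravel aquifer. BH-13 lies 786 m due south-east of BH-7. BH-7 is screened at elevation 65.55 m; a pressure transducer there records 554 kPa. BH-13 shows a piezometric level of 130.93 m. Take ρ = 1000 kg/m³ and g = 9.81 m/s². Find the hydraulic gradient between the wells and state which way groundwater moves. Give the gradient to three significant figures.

Pressure head at BH-7: ψ = P/(ρg) = 554×1000 / (1000 × 9.81) = 56.47 m.
Total head at BH-7: h = z + ψ = 65.55 + 56.47 = 122.02 m.
Total head at BH-13: h = 130.93 m (water level in the piezometer is the total head).
Head difference: h(BH-7) − h(BH-13) = 122.02 − 130.93 = -8.91 m.
Hydraulic gradient: i = |Δh| / L = 8.91 / 786 = 0.0113.
Flow is from higher to lower head: from BH-13 toward BH-7, i.e. toward the north-west.

i ≈ 0.0113; groundwater flows toward the north-west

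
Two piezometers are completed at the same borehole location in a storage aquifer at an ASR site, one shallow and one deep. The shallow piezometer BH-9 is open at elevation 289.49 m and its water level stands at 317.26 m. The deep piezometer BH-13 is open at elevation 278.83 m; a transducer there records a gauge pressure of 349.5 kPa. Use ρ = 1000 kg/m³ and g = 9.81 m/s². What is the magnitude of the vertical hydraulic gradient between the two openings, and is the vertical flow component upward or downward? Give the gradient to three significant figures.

Total head at BH-9: h = 317.26 m (water level in the standpipe).
Pressure head at BH-13: ψ = P/(ρg) = 349.5×1000 / (1000 × 9.81) = 35.63 m.
Total head at BH-13: h = z + ψ = 278.83 + 35.63 = 314.46 m.
Δh = h(BH-9) − h(BH-13) = 317.26 − 314.46 = 2.80 m.
Vertical separation Δz = 289.49 − 278.83 = 10.66 m.
|i_v| = |Δh| / Δz = 2.80 / 10.66 = 0.263.
Head is higher in the shallow piezometer, so vertical flow is downward (recharge condition).

|i_v| ≈ 0.263; vertical flow is downward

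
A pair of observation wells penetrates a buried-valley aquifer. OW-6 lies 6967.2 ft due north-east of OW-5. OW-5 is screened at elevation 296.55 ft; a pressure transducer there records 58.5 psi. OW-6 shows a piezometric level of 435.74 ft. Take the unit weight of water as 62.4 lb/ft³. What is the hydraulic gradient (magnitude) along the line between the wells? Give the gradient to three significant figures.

Pressure head at OW-5: ψ = 144·P/γ = 144 × 58.5 / 62.4 = 135.00 ft.
Total head at OW-5: h = z + ψ = 296.55 + 135.00 = 431.55 ft.
Total head at OW-6: h = 435.74 ft (water level in the piezometer is the total head).
Head difference: h(OW-5) − h(OW-6) = 431.55 − 435.74 = -4.19 ft.
Hydraulic gradient: i = |Δh| / L = 4.19 / 6967.2 = 0.000601.

i ≈ 0.000601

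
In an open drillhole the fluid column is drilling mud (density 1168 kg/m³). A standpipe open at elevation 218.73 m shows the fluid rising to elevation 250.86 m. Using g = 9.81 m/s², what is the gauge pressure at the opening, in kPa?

Pressure head ψ = h − z = 250.86 − 218.73 = 32.13 m.
P = ρgψ = 1168 × 9.81 × 32.13 = 368148 Pa ≈ 368 kPa.

P ≈ 368 kPa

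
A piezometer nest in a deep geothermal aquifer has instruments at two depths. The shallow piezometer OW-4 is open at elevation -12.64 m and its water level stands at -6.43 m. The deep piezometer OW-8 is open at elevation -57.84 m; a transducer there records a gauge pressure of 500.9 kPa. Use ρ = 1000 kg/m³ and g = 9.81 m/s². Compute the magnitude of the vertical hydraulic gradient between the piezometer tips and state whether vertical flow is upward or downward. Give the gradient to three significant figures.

|i_v| ≈ 0.00774; vertical flow is downward

Total head at OW-4: h = -6.43 m (water level in the standpipe).
Pressure head at OW-8: ψ = P/(ρg) = 500.9×1000 / (1000 × 9.81) = 51.06 m.
Total head at OW-8: h = z + ψ = -57.84 + 51.06 = -6.78 m.
Δh = h(OW-4) − h(OW-8) = -6.43 − (-6.78) = 0.35 m.
Vertical separation Δz = -12.64 − (-57.84) = 45.20 m.
|i_v| = |Δh| / Δz = 0.35 / 45.20 = 0.00774.
Head is higher in the shallow piezometer, so vertical flow is downward (recharge condition).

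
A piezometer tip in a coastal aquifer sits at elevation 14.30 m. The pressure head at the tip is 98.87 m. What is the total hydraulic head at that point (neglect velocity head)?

h = z + ψ = 14.30 + 98.87 = 113.17 m.

h ≈ 113.17 m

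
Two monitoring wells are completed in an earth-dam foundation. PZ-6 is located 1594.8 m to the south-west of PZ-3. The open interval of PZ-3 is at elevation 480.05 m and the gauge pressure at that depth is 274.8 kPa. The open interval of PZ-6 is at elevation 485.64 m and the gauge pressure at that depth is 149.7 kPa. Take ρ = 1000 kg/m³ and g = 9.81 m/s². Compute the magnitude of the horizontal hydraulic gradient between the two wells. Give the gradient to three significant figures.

Pressure head at PZ-3: ψ = P/(ρg) = 274.8×1000 / (1000 × 9.81) = 28.01 m.
Total head at PZ-3: h = z + ψ = 480.05 + 28.01 = 508.06 m.
Pressure head at PZ-6: ψ = P/(ρg) = 149.7×1000 / (1000 × 9.81) = 15.26 m.
Total head at PZ-6: h = z + ψ = 485.64 + 15.26 = 500.90 m.
Head difference: h(PZ-3) − h(PZ-6) = 508.06 − 500.90 = 7.16 m.
Hydraulic gradient: i = |Δh| / L = 7.16 / 1594.8 = 0.00449.

i ≈ 0.00449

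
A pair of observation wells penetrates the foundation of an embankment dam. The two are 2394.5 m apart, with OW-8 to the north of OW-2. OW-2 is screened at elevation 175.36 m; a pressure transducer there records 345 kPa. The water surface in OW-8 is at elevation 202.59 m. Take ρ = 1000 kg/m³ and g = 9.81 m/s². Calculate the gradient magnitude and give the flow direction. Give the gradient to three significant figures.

i ≈ 0.00332; groundwater flows toward the north

Pressure head at OW-2: ψ = P/(ρg) = 345×1000 / (1000 × 9.81) = 35.17 m.
Total head at OW-2: h = z + ψ = 175.36 + 35.17 = 210.53 m.
Total head at OW-8: h = 202.59 m (water level in the piezometer is the total head).
Head difference: h(OW-2) − h(OW-8) = 210.53 − 202.59 = 7.94 m.
Hydraulic gradient: i = |Δh| / L = 7.94 / 2394.5 = 0.00332.
Flow is from higher to lower head: from OW-2 toward OW-8, i.e. toward the north.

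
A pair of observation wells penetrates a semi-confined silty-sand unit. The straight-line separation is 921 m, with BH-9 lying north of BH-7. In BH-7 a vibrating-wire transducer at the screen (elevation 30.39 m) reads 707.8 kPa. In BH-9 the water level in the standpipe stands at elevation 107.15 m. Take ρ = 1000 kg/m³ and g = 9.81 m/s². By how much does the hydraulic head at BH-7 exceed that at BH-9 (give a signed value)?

Pressure head at BH-7: ψ = P/(ρg) = 707.8×1000 / (1000 × 9.81) = 72.15 m.
Total head at BH-7: h = z + ψ = 30.39 + 72.15 = 102.54 m.
Total head at BH-9: h = 107.15 m (water level in the piezometer is the total head).
Head difference: h(BH-7) − h(BH-9) = 102.54 − 107.15 = -4.61 m.

Δh ≈ -4.61 m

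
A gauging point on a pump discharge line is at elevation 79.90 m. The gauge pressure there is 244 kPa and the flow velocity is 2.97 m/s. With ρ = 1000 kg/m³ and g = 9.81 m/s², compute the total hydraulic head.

h ≈ 105.22 m

Pressure head ψ = P/(ρg) = 244×1000 / (1000 × 9.81) = 24.87 m.
Velocity head = v²/(2g) = 2.97² / (2 × 9.81) = 0.450 m.
h = z + ψ + v²/(2g) = 79.90 + 24.87 + 0.450 = 105.22 m.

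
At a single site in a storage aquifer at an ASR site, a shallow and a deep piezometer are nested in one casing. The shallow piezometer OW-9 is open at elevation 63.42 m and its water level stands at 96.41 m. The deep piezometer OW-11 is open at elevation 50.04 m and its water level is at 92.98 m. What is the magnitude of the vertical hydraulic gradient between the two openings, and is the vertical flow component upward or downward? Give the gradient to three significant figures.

|i_v| ≈ 0.256; vertical flow is downward

Total head at OW-9: h = 96.41 m (water level in the standpipe).
Total head at OW-11: h = 92.98 m.
Δh = h(OW-9) − h(OW-11) = 96.41 − 92.98 = 3.43 m.
Vertical separation Δz = 63.42 − 50.04 = 13.38 m.
|i_v| = |Δh| / Δz = 3.43 / 13.38 = 0.256.
Head is higher in the shallow piezometer, so vertical flow is downward (recharge condition).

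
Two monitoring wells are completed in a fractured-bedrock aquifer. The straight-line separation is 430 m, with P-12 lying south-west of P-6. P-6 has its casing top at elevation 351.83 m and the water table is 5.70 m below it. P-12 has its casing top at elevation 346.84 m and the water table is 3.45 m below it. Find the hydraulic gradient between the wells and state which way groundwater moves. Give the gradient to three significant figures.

Total head at P-6: h = 351.83 − 5.70 = 346.13 m.
Total head at P-12: h = 346.84 − 3.45 = 343.39 m.
Head difference: h(P-6) − h(P-12) = 346.13 − 343.39 = 2.74 m.
Hydraulic gradient: i = |Δh| / L = 2.74 / 430 = 0.00637.
Flow is from higher to lower head: from P-6 toward P-12, i.e. toward the south-west.

i ≈ 0.00637; groundwater flows toward the south-west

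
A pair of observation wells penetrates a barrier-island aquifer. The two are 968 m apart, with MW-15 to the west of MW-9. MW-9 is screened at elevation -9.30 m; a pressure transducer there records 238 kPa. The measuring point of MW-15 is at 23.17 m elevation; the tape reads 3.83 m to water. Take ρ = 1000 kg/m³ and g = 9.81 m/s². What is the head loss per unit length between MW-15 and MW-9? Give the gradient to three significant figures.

Pressure head at MW-9: ψ = P/(ρg) = 238×1000 / (1000 × 9.81) = 24.26 m.
Total head at MW-9: h = z + ψ = -9.30 + 24.26 = 14.96 m.
Total head at MW-15: h = 23.17 − 3.83 = 19.34 m.
Head difference: h(MW-9) − h(MW-15) = 14.96 − 19.34 = -4.38 m.
Hydraulic gradient: i = |Δh| / L = 4.38 / 968 = 0.00452.

i ≈ 0.00452 m/m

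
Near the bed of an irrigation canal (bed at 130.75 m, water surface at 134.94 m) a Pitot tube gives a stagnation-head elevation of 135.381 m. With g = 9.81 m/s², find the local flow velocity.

v ≈ 2.94 m/s

Near the bed, under hydrostatic conditions, the piezometric head (z + ψ) equals the free-surface elevation, 134.94 m.
Velocity head = total − piezometric = 135.381 − 134.94 = 0.441 m.
v = √(2g·h_v) = √(2 × 9.81 × 0.441) = 2.94 m/s.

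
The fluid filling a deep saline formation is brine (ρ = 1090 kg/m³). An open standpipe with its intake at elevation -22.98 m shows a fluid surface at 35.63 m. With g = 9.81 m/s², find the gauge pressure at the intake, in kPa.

P ≈ 627 kPa

Pressure head ψ = h − z = 35.63 − (-22.98) = 58.61 m.
P = ρgψ = 1090 × 9.81 × 58.61 = 626711 Pa ≈ 627 kPa.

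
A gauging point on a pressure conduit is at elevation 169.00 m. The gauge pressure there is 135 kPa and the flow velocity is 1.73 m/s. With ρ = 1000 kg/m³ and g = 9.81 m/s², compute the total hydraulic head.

Pressure head ψ = P/(ρg) = 135×1000 / (1000 × 9.81) = 13.76 m.
Velocity head = v²/(2g) = 1.73² / (2 × 9.81) = 0.153 m.
h = z + ψ + v²/(2g) = 169.00 + 13.76 + 0.153 = 182.91 m.

h ≈ 182.91 m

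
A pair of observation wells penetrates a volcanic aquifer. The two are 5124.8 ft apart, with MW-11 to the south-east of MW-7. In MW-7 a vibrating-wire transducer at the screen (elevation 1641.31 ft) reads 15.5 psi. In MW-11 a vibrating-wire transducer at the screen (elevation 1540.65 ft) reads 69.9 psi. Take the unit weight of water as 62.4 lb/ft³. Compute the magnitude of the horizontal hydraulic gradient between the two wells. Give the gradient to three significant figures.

Pressure head at MW-7: ψ = 144·P/γ = 144 × 15.5 / 62.4 = 35.77 ft.
Total head at MW-7: h = z + ψ = 1641.31 + 35.77 = 1677.08 ft.
Pressure head at MW-11: ψ = 144·P/γ = 144 × 69.9 / 62.4 = 161.31 ft.
Total head at MW-11: h = z + ψ = 1540.65 + 161.31 = 1701.96 ft.
Head difference: h(MW-7) − h(MW-11) = 1677.08 − 1701.96 = -24.88 ft.
Hydraulic gradient: i = |Δh| / L = 24.88 / 5124.8 = 0.00485.

i ≈ 0.00485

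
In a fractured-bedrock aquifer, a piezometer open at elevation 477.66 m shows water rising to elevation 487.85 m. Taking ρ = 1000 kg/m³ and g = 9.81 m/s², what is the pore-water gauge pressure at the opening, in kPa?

Pressure head ψ = h − z = 487.85 − 477.66 = 10.19 m.
P = ρgψ = 1000 × 9.81 × 10.19 = 99964 Pa ≈ 100.0 kPa.

P ≈ 100.0 kPa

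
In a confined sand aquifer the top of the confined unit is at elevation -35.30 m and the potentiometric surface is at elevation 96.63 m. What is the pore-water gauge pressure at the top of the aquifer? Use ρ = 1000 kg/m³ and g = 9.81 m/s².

Pressure head at the aquifer top: ψ = h − z = 96.63 − (-35.30) = 131.93 m.
P = ρgψ = 1000 × 9.81 × 131.93 = 1294233 Pa ≈ 1290 kPa.

P ≈ 1290 kPa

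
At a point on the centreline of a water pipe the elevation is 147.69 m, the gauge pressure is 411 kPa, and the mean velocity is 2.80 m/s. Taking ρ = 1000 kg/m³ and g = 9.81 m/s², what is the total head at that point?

Pressure head ψ = P/(ρg) = 411×1000 / (1000 × 9.81) = 41.90 m.
Velocity head = v²/(2g) = 2.80² / (2 × 9.81) = 0.400 m.
h = z + ψ + v²/(2g) = 147.69 + 41.90 + 0.400 = 189.99 m.

h ≈ 189.99 m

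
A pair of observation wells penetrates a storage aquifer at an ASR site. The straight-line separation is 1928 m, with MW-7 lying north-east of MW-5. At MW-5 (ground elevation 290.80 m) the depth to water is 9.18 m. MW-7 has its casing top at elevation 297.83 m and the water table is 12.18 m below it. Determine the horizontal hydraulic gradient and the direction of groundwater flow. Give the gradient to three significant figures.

i ≈ 0.00209; groundwater flows toward the south-west

Total head at MW-5: h = 290.80 − 9.18 = 281.62 m.
Total head at MW-7: h = 297.83 − 12.18 = 285.65 m.
Head difference: h(MW-5) − h(MW-7) = 281.62 − 285.65 = -4.03 m.
Hydraulic gradient: i = |Δh| / L = 4.03 / 1928 = 0.00209.
Flow is from higher to lower head: from MW-7 toward MW-5, i.e. toward the south-west.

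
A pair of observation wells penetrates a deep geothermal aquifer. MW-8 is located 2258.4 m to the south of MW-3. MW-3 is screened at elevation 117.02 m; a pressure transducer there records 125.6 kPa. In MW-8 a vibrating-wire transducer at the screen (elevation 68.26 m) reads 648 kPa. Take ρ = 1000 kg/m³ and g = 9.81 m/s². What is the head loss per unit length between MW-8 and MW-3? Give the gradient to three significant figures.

Pressure head at MW-3: ψ = P/(ρg) = 125.6×1000 / (1000 × 9.81) = 12.80 m.
Total head at MW-3: h = z + ψ = 117.02 + 12.80 = 129.82 m.
Pressure head at MW-8: ψ = P/(ρg) = 648×1000 / (1000 × 9.81) = 66.06 m.
Total head at MW-8: h = z + ψ = 68.26 + 66.06 = 134.32 m.
Head difference: h(MW-3) − h(MW-8) = 129.82 − 134.32 = -4.50 m.
Hydraulic gradient: i = |Δh| / L = 4.50 / 2258.4 = 0.00199.

i ≈ 0.00199 m/m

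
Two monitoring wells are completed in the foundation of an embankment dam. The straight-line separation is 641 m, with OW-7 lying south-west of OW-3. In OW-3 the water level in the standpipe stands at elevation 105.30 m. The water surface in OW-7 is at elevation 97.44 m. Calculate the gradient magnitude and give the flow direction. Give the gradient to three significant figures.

Total head at OW-3: h = 105.30 m (water level in the piezometer is the total head).
Total head at OW-7: h = 97.44 m (water level in the piezometer is the total head).
Head difference: h(OW-3) − h(OW-7) = 105.30 − 97.44 = 7.86 m.
Hydraulic gradient: i = |Δh| / L = 7.86 / 641 = 0.0123.
Flow is from higher to lower head: from OW-3 toward OW-7, i.e. toward the south-west.

i ≈ 0.0123; groundwater flows toward the south-west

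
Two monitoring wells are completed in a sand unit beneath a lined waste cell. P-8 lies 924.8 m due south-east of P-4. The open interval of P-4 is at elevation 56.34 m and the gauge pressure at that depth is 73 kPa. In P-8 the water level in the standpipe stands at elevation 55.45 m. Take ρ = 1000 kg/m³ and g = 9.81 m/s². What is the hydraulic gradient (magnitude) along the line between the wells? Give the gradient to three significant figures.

Pressure head at P-4: ψ = P/(ρg) = 73×1000 / (1000 × 9.81) = 7.44 m.
Total head at P-4: h = z + ψ = 56.34 + 7.44 = 63.78 m.
Total head at P-8: h = 55.45 m (water level in the piezometer is the total head).
Head difference: h(P-4) − h(P-8) = 63.78 − 55.45 = 8.33 m.
Hydraulic gradient: i = |Δh| / L = 8.33 / 924.8 = 0.00901.

i ≈ 0.00901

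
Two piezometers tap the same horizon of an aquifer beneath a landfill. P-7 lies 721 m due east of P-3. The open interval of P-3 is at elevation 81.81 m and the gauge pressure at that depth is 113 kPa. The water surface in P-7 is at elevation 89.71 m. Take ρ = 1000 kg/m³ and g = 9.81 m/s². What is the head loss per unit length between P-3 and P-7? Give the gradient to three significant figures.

Pressure head at P-3: ψ = P/(ρg) = 113×1000 / (1000 × 9.81) = 11.52 m.
Total head at P-3: h = z + ψ = 81.81 + 11.52 = 93.33 m.
Total head at P-7: h = 89.71 m (water level in the piezometer is the total head).
Head difference: h(P-3) − h(P-7) = 93.33 − 89.71 = 3.62 m.
Hydraulic gradient: i = |Δh| / L = 3.62 / 721 = 0.00502.

i ≈ 0.00502 m/m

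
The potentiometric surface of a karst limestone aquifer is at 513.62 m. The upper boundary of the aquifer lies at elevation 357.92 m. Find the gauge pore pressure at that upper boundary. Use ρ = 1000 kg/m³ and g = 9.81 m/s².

Pressure head at the aquifer top: ψ = h − z = 513.62 − 357.92 = 155.70 m.
P = ρgψ = 1000 × 9.81 × 155.70 = 1527417 Pa ≈ 1530 kPa.

P ≈ 1530 kPa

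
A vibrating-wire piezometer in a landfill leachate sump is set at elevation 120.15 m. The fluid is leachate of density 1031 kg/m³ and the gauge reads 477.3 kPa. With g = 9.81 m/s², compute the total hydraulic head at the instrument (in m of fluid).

h ≈ 167.34 m

ψ = P/(ρg) = 477.3×1000 / (1031 × 9.81) = 47.19 m.
h = z + ψ = 120.15 + 47.19 = 167.34 m.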